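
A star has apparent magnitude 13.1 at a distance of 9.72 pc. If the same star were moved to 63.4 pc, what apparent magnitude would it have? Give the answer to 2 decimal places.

m ≈ 17.17

Flux ∝ 1/d², so Δm = 5 log₁₀(d₂/d₁) = 5 log₁₀(63.4/9.72) = 4.072
m₂ = m₁ + Δm = 13.1 + (4.072) = 17.172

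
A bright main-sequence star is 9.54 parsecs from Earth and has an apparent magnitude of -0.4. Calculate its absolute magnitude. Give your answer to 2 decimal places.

M ≈ -0.30

5 log₁₀(d/10 pc) = 5 log₁₀(9.540) − 5 = -0.102
M = m − 5 log₁₀(d/10) = -0.4 + 0.102 = -0.298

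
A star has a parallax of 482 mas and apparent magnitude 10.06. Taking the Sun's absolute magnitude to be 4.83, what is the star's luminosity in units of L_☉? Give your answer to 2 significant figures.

d = 1/p = 1000/482 mas = 2.075 pc
M = m − 5 log₁₀ d + 5 = 10.06 − 5·0.3170 + 5 = 13.475
M − M_☉ = 13.475 − 4.83 = 8.645
L/L_☉ = 10^(−0.4 × 8.645) = 3.483×10^-4

L/L_☉ ≈ 3.5×10^-4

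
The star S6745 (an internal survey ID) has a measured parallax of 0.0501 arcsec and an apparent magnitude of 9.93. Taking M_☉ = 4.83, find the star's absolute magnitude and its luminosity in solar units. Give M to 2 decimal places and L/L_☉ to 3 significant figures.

d = 1/p = 1/0.0501″ = 19.96 pc
M = m − 5 log₁₀ d + 5 = 9.93 − 5·1.3002 + 5 = 8.429
M − M_☉ = 8.429 − 4.83 = 3.599
L/L_☉ = 10^(−0.4 × 3.599) = 0.03633

M ≈ 8.43; L/L_☉ ≈ 0.0363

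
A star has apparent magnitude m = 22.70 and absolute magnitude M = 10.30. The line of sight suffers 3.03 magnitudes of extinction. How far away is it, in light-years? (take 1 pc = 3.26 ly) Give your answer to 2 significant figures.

m − M = 5 log₁₀(d/10 pc) + A  ⇒  22.70 − (10.30) − 3.03 = 5 log₁₀(d/10)
9.370 = 5 log₁₀(d/10)
log₁₀ d = (m − M − A)/5 + 1 = 2.8740
d = 10^2.8740 = 748.2 pc
= 2439 ly

d ≈ 2400 ly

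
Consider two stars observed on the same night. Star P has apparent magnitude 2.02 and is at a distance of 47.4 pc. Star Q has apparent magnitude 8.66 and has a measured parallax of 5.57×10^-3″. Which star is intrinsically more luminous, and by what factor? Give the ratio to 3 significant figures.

Star P is more luminous, by a factor of 31.6.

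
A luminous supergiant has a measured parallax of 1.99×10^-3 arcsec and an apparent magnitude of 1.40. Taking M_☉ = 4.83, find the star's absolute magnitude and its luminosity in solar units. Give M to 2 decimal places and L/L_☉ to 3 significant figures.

M ≈ -7.11; L/L_☉ ≈ 59500

d = 1/p = 1/1.99×10^-3″ = 502.5 pc
M = m − 5 log₁₀ d + 5 = 1.40 − 5·2.7011 + 5 = -7.106
M − M_☉ = -7.106 − 4.83 = -11.936
L/L_☉ = 10^(−0.4 × -11.936) = 59470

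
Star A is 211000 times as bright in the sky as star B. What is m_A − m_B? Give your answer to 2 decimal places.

m_A − m_B ≈ -13.31

Pogson: Δm = −2.5 log₁₀(ratio) = −2.5 log₁₀(211000) = −2.5 × 5.3243 = -13.311
Star A is brighter, so it has the smaller magnitude: the difference is negative.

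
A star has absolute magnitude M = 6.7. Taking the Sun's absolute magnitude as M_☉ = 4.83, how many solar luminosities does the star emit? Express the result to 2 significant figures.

L/L_☉ ≈ 0.18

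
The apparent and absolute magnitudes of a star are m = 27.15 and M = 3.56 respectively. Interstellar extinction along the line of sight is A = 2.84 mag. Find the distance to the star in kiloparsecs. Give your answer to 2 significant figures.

m − M = 5 log₁₀(d/10 pc) + A  ⇒  27.15 − (3.56) − 2.84 = 5 log₁₀(d/10)
20.750 = 5 log₁₀(d/10)
log₁₀ d = (m − M − A)/5 + 1 = 5.1500
d = 10^5.1500 = 141300 pc
= 141.3 kpc

d ≈ 140 kpc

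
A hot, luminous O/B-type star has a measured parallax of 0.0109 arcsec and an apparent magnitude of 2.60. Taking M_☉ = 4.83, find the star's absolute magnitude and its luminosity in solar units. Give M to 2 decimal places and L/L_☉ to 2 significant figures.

d = 1/p = 1/0.0109″ = 91.74 pc
M = m − 5 log₁₀ d + 5 = 2.60 − 5·1.9626 + 5 = -2.213
M − M_☉ = -2.213 − 4.83 = -7.043
L/L_☉ = 10^(−0.4 × -7.043) = 656.4

M ≈ -2.21; L/L_☉ ≈ 660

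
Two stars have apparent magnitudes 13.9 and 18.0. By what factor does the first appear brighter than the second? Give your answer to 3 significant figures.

43.7

Magnitude difference = -4.1
Flux ratio = 10^(−0.4 Δm) = 10^(−0.4 × -4.1) = 10^1.640 = 43.65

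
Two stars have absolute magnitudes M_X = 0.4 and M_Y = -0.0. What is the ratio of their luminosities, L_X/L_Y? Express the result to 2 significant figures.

ΔM = M_X − M_Y = 0.4
L_X/L_Y = 10^(−0.4 ΔM) = 10^-0.160 = 0.6918

L_X/L_Y ≈ 0.69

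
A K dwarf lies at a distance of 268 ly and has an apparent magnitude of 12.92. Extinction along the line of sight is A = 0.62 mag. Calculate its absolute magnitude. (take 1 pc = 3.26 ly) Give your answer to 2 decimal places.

M ≈ 7.73

d = 268 ly / 3.26 = 82.21 pc
5 log₁₀(d/10 pc) = 5 log₁₀(82.21) − 5 = 4.575
M = m − 5 log₁₀(d/10) − A = 12.92 − 4.575 − 0.62 = 7.725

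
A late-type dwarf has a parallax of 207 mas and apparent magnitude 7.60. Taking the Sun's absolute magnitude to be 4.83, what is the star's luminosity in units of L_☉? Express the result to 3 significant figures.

L/L_☉ ≈ 0.0182

d = 1/p = 1000/207 mas = 4.831 pc
M = m − 5 log₁₀ d + 5 = 7.60 − 5·0.6840 + 5 = 9.180
M − M_☉ = 9.180 − 4.83 = 4.350
L/L_☉ = 10^(−0.4 × 4.350) = 0.01820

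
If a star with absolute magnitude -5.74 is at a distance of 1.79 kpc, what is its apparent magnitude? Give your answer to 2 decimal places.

d = 1.79 kpc = 1790 pc
m = M + 5 log₁₀ d − 5 = -5.74 + 5·3.2529 − 5 = 5.524

m ≈ 5.52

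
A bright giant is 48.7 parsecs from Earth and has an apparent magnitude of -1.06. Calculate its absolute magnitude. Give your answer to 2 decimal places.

5 log₁₀(d/10 pc) = 5 log₁₀(48.70) − 5 = 3.438
M = m − 5 log₁₀(d/10) = -1.06 − 3.438 = -4.498

M ≈ -4.50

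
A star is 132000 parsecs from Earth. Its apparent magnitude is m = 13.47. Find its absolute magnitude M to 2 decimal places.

5 log₁₀(d/10 pc) = 5 log₁₀(132000) − 5 = 20.603
M = m − 5 log₁₀(d/10) = 13.47 − 20.603 = -7.133

M ≈ -7.13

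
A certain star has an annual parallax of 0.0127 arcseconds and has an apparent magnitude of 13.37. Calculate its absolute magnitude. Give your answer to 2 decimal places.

M ≈ 8.89

d = 1/p = 1/0.0127″ = 78.74 pc
5 log₁₀(d/10 pc) = 5 log₁₀(78.74) − 5 = 4.481
M = m − 5 log₁₀(d/10) = 13.37 − 4.481 = 8.889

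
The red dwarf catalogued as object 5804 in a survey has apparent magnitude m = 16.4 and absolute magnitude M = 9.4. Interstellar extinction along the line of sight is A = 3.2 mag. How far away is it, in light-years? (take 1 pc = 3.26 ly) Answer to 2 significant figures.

d ≈ 190 ly

m − M = 5 log₁₀(d/10 pc) + A  ⇒  16.4 − (9.4) − 3.2 = 5 log₁₀(d/10)
3.800 = 5 log₁₀(d/10)
log₁₀ d = (m − M − A)/5 + 1 = 1.7600
d = 10^1.7600 = 57.54 pc
= 187.6 ly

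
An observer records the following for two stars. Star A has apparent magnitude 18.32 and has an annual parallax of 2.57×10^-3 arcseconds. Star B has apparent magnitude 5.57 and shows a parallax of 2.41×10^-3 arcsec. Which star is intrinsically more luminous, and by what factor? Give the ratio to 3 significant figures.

Star B is more luminous, by a factor of 143000.

Star A: d = 1/p = 1/2.57×10^-3″ = 389.1 pc
Star A: M = m − 5 log₁₀ d + 5 = 18.32 − 5·2.5901 + 5 = 10.370
Star B: d = 1/p = 1/2.41×10^-3″ = 414.9 pc
Star B: M = m − 5 log₁₀ d + 5 = 5.57 − 5·2.6180 + 5 = -2.520
ΔM = M_A − M_B = 10.370 − (-2.520) = 12.890; smaller M is more luminous → Star B.
L ratio = 10^(0.4 |ΔM|) = 10^5.156 = 143200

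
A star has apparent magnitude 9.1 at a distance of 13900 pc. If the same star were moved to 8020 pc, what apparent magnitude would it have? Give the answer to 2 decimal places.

m ≈ 7.91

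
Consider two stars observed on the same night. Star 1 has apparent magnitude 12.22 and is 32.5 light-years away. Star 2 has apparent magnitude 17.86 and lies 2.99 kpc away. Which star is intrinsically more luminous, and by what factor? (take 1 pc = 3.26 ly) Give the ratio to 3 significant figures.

Star 1: d = 32.5 ly / 3.26 = 9.969 pc
Star 1: M = m − 5 log₁₀ d + 5 = 12.22 − 5·0.9987 + 5 = 12.227
Star 2: d = 2.99 kpc = 2990 pc
Star 2: M = m − 5 log₁₀ d + 5 = 17.86 − 5·3.4757 + 5 = 5.482
ΔM = M_1 − M_2 = 12.227 − (5.482) = 6.745; smaller M is more luminous → Star 2.
L ratio = 10^(0.4 |ΔM|) = 10^2.698 = 498.9

Star 2 is more luminous, by a factor of 499.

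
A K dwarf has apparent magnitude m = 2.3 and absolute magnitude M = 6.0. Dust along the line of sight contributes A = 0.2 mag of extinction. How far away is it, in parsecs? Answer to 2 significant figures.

m − M = 5 log₁₀(d/10 pc) + A  ⇒  2.3 − (6.0) − 0.2 = 5 log₁₀(d/10)
-3.900 = 5 log₁₀(d/10)
log₁₀ d = (m − M − A)/5 + 1 = 0.2200
d = 10^0.2200 = 1.660 pc

d ≈ 1.7 pc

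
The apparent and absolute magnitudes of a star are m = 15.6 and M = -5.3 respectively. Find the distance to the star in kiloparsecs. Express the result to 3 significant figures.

d ≈ 151 kpc

μ = m − M = 20.900
m − M = 5 log₁₀ d − 5
log₁₀ d = (m − M)/5 + 1 = 5.1800
d = 10^5.1800 = 151400 pc
= 151.4 kpc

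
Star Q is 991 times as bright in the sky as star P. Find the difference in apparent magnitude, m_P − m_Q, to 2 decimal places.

m_P − m_Q ≈ 7.49

Pogson: Δm = −2.5 log₁₀(ratio) = −2.5 log₁₀(991) = −2.5 × 2.9961 = -7.490
Star Q is brighter so has the smaller magnitude: m_P − m_Q is positive.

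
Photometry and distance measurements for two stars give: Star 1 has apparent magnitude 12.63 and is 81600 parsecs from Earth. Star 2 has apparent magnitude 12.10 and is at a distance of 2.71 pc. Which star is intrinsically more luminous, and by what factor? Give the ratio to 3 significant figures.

Star 1: M = m − 5 log₁₀ d + 5 = 12.63 − 5·4.9117 + 5 = -6.928
Star 2: M = m − 5 log₁₀ d + 5 = 12.10 − 5·0.4330 + 5 = 14.935
ΔM = M_1 − M_2 = -6.928 − (14.935) = -21.864; smaller M is more luminous → Star 1.
L ratio = 10^(0.4 |ΔM|) = 10^8.745 = 5.565×10^8

Star 1 is more luminous, by a factor of 5.56×10^8.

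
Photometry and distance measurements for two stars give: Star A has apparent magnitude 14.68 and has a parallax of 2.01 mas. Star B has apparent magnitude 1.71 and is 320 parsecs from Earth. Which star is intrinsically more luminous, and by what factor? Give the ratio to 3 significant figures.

Star B is more luminous, by a factor of 63800.

Star A: p = 2.01 mas = 2.01×10^-3″ → d = 1/p = 497.5 pc
Star A: M = m − 5 log₁₀ d + 5 = 14.68 − 5·2.6968 + 5 = 6.196
Star B: M = m − 5 log₁₀ d + 5 = 1.71 − 5·2.5051 + 5 = -5.816
ΔM = M_A − M_B = 6.196 − (-5.816) = 12.012; smaller M is more luminous → Star B.
L ratio = 10^(0.4 |ΔM|) = 10^4.805 = 63780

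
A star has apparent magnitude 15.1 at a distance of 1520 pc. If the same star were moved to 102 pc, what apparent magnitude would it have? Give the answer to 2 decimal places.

m ≈ 9.23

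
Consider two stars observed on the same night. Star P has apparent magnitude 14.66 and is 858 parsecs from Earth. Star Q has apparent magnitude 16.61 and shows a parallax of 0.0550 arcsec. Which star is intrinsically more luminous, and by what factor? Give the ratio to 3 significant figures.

Star P is more luminous, by a factor of 13400.

Star P: M = m − 5 log₁₀ d + 5 = 14.66 − 5·2.9335 + 5 = 4.993
Star Q: d = 1/p = 1/0.0550″ = 18.18 pc
Star Q: M = m − 5 log₁₀ d + 5 = 16.61 − 5·1.2596 + 5 = 15.312
ΔM = M_P − M_Q = 4.993 − (15.312) = -10.319; smaller M is more luminous → Star P.
L ratio = 10^(0.4 |ΔM|) = 10^4.128 = 13420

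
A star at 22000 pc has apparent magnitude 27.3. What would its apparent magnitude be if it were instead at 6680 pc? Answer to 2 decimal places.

Flux ∝ 1/d², so Δm = 5 log₁₀(d₂/d₁) = 5 log₁₀(6680/22000) = -2.588
m₂ = m₁ + Δm = 27.3 + (-2.588) = 24.712

m ≈ 24.71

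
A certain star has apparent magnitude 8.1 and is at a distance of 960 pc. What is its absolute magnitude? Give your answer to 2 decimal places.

M ≈ -1.81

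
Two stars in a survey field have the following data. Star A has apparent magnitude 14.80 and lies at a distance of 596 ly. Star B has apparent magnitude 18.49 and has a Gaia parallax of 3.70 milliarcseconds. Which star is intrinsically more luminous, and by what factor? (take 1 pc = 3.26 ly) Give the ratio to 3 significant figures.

Star A is more luminous, by a factor of 13.7.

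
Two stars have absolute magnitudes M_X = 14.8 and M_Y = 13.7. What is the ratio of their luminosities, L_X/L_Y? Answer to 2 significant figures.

L_X/L_Y ≈ 0.36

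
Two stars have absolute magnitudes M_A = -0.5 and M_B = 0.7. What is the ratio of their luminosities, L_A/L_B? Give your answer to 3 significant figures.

L_A/L_B ≈ 3.02

ΔM = M_A − M_B = -1.2
L_A/L_B = 10^(−0.4 ΔM) = 10^0.480 = 3.020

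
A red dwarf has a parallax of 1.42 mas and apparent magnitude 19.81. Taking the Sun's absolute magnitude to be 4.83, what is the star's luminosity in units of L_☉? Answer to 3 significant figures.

L/L_☉ ≈ 5.05×10^-3

d = 1/p = 1000/1.42 mas = 704.2 pc
M = m − 5 log₁₀ d + 5 = 19.81 − 5·2.8477 + 5 = 10.571
M − M_☉ = 10.571 − 4.83 = 5.741
L/L_☉ = 10^(−0.4 × 5.741) = 5.052×10^-3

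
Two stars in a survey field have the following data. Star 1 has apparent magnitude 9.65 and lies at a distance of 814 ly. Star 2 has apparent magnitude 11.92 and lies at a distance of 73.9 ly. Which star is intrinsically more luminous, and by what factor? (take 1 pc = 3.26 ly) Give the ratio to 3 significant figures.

Star 1 is more luminous, by a factor of 982.

Star 1: d = 814 ly / 3.26 = 249.7 pc
Star 1: M = m − 5 log₁₀ d + 5 = 9.65 − 5·2.3974 + 5 = 2.663
Star 2: d = 73.9 ly / 3.26 = 22.67 pc
Star 2: M = m − 5 log₁₀ d + 5 = 11.92 − 5·1.3554 + 5 = 10.143
ΔM = M_1 − M_2 = 2.663 − (10.143) = -7.480; smaller M is more luminous → Star 1.
L ratio = 10^(0.4 |ΔM|) = 10^2.992 = 981.7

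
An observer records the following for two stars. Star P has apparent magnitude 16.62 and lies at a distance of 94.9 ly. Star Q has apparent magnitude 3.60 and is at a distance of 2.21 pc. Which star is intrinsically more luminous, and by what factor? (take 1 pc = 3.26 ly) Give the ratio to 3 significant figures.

Star P: d = 94.9 ly / 3.26 = 29.11 pc
Star P: M = m − 5 log₁₀ d + 5 = 16.62 − 5·1.4640 + 5 = 14.300
Star Q: M = m − 5 log₁₀ d + 5 = 3.60 − 5·0.3444 + 5 = 6.878
ΔM = M_P − M_Q = 14.300 − (6.878) = 7.422; smaller M is more luminous → Star Q.
L ratio = 10^(0.4 |ΔM|) = 10^2.969 = 930.4

Star Q is more luminous, by a factor of 930.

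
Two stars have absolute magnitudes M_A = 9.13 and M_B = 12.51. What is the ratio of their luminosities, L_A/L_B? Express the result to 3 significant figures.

L_A/L_B ≈ 22.5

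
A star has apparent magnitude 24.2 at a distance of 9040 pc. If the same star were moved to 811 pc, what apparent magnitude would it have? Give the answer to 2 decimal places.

Flux ∝ 1/d², so Δm = 5 log₁₀(d₂/d₁) = 5 log₁₀(811/9040) = -5.236
m₂ = m₁ + Δm = 24.2 + (-5.236) = 18.964

m ≈ 18.96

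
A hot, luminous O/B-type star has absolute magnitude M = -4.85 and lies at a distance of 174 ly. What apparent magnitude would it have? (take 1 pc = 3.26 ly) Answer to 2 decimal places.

m ≈ -1.21

d = 174 ly / 3.26 = 53.37 pc
m = M + 5 log₁₀ d − 5 = -4.85 + 5·1.7273 − 5 = -1.213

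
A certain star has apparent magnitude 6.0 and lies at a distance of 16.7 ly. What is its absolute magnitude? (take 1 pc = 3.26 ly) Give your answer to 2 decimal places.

d = 16.7 ly / 3.26 = 5.123 pc
5 log₁₀(d/10 pc) = 5 log₁₀(5.123) − 5 = -1.453
M = m − 5 log₁₀(d/10) = 6.0 + 1.453 = 7.453

M ≈ 7.45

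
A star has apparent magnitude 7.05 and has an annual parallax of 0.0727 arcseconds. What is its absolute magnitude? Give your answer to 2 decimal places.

d = 1/p = 1/0.0727″ = 13.76 pc
5 log₁₀(d/10 pc) = 5 log₁₀(13.76) − 5 = 0.692
M = m − 5 log₁₀(d/10) = 7.05 − 0.692 = 6.358

M ≈ 6.36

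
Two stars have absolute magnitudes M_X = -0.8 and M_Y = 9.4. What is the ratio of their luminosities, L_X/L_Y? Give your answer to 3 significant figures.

ΔM = M_X − M_Y = -10.2
L_X/L_Y = 10^(−0.4 ΔM) = 10^4.080 = 12020

L_X/L_Y ≈ 12000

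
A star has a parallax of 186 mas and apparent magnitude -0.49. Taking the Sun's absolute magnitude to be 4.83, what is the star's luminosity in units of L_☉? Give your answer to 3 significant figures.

L/L_☉ ≈ 38.8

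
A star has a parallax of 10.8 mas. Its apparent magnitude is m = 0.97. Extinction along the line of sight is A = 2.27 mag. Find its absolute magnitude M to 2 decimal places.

M ≈ -6.13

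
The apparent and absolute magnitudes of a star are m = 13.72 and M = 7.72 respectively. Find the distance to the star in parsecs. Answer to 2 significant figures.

d ≈ 160 pc

μ = m − M = 6.000
m − M = 5 log₁₀ d − 5
log₁₀ d = (m − M)/5 + 1 = 2.2000
d = 10^2.2000 = 158.5 pc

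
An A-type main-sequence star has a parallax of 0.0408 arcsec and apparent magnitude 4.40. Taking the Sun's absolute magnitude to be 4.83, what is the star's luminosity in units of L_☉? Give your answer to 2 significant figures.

L/L_☉ ≈ 8.9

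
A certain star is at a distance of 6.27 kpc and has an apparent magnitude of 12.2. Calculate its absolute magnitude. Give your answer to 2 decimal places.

M ≈ -1.79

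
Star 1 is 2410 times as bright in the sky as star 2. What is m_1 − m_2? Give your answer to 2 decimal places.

Pogson: Δm = −2.5 log₁₀(ratio) = −2.5 log₁₀(2410) = −2.5 × 3.3820 = -8.455
Star 1 is brighter, so it has the smaller magnitude: the difference is negative.

m_1 − m_2 ≈ -8.46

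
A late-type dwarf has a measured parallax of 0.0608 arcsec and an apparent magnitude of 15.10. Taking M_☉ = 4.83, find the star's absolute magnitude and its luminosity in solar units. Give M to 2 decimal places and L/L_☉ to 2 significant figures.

M ≈ 14.02; L/L_☉ ≈ 2.1×10^-4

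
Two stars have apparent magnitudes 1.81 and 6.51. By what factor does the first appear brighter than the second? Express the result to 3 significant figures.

75.9

Δm = 1.81 − (6.51) = -4.70
Flux ratio = 10^(−0.4 Δm) = 10^(−0.4 × -4.70) = 10^1.880 = 75.86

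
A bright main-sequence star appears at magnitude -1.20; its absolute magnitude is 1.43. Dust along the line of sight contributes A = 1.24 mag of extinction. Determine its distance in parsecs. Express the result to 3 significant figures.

d ≈ 1.68 pc

m − M = 5 log₁₀(d/10 pc) + A  ⇒  -1.20 − (1.43) − 1.24 = 5 log₁₀(d/10)
-3.870 = 5 log₁₀(d/10)
log₁₀ d = (m − M − A)/5 + 1 = 0.2260
d = 10^0.2260 = 1.683 pc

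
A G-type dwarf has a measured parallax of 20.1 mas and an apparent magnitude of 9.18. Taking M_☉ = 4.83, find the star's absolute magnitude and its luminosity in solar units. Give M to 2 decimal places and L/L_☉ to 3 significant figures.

M ≈ 5.70; L/L_☉ ≈ 0.450

d = 1/p = 1000/20.1 mas = 49.75 pc
M = m − 5 log₁₀ d + 5 = 9.18 − 5·1.6968 + 5 = 5.696
M − M_☉ = 5.696 − 4.83 = 0.866
L/L_☉ = 10^(−0.4 × 0.866) = 0.4504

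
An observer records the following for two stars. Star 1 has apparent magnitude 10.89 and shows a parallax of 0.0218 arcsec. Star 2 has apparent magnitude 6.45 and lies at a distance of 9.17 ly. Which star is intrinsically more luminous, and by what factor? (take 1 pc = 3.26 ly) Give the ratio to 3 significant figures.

Star 1 is more luminous, by a factor of 4.45.

Star 1: d = 1/p = 1/0.0218″ = 45.87 pc
Star 1: M = m − 5 log₁₀ d + 5 = 10.89 − 5·1.6615 + 5 = 7.582
Star 2: d = 9.17 ly / 3.26 = 2.813 pc
Star 2: M = m − 5 log₁₀ d + 5 = 6.45 − 5·0.4492 + 5 = 9.204
ΔM = M_1 − M_2 = 7.582 − (9.204) = -1.622; smaller M is more luminous → Star 1.
L ratio = 10^(0.4 |ΔM|) = 10^0.649 = 4.454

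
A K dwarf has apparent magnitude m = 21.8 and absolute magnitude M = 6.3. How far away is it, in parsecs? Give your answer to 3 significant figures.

μ = m − M = 15.500
m − M = 5 log₁₀ d − 5
log₁₀ d = (m − M)/5 + 1 = 4.1000
d = 10^4.1000 = 12590 pc

d ≈ 12600 pc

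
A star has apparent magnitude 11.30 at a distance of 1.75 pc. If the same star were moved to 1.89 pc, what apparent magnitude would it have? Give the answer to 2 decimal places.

Flux ∝ 1/d², so Δm = 5 log₁₀(d₂/d₁) = 5 log₁₀(1.89/1.75) = 0.167
m₂ = m₁ + Δm = 11.30 + (0.167) = 11.467

m ≈ 11.47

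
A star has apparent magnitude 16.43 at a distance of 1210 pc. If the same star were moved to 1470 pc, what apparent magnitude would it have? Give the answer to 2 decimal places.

Flux ∝ 1/d², so Δm = 5 log₁₀(d₂/d₁) = 5 log₁₀(1470/1210) = 0.423
m₂ = m₁ + Δm = 16.43 + (0.423) = 16.853

m ≈ 16.85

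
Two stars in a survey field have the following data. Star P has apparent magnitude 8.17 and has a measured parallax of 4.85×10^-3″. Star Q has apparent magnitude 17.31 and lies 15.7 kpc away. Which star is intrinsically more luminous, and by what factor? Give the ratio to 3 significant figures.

Star P: d = 1/p = 1/4.85×10^-3″ = 206.2 pc
Star P: M = m − 5 log₁₀ d + 5 = 8.17 − 5·2.3143 + 5 = 1.599
Star Q: d = 15.7 kpc = 15700 pc
Star Q: M = m − 5 log₁₀ d + 5 = 17.31 − 5·4.1959 + 5 = 1.331
ΔM = M_P − M_Q = 1.599 − (1.331) = 0.268; smaller M is more luminous → Star Q.
L ratio = 10^(0.4 |ΔM|) = 10^0.107 = 1.280

Star Q is more luminous, by a factor of 1.28.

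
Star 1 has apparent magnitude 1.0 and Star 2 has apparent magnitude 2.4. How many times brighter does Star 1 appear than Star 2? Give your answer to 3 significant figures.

3.63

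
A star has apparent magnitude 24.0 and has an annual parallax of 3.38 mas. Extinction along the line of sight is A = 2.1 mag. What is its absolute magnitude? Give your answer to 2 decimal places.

p = 3.38 mas = 3.38×10^-3″ → d = 1/p = 295.9 pc
5 log₁₀(d/10 pc) = 5 log₁₀(295.9) − 5 = 7.355
M = m − 5 log₁₀(d/10) − A = 24.0 − 7.355 − 2.1 = 14.545

M ≈ 14.54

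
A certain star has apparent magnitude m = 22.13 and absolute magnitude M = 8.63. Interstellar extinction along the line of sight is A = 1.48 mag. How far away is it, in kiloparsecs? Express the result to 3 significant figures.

m − M = 5 log₁₀(d/10 pc) + A  ⇒  22.13 − (8.63) − 1.48 = 5 log₁₀(d/10)
12.020 = 5 log₁₀(d/10)
log₁₀ d = (m − M − A)/5 + 1 = 3.4040
d = 10^3.4040 = 2535 pc
= 2.535 kpc

d ≈ 2.54 kpc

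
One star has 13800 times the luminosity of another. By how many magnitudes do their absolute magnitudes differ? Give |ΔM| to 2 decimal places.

Pogson: ΔM = −2.5 log₁₀(ratio) = −2.5 log₁₀(13800) = −2.5 × 4.1399 = -10.350

|ΔM| ≈ 10.35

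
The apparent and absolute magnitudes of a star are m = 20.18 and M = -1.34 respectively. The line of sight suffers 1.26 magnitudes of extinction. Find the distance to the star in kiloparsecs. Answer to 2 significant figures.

d ≈ 110 kpc

m − M = 5 log₁₀(d/10 pc) + A  ⇒  20.18 − (-1.34) − 1.26 = 5 log₁₀(d/10)
20.260 = 5 log₁₀(d/10)
log₁₀ d = (m − M − A)/5 + 1 = 5.0520
d = 10^5.0520 = 112700 pc
= 112.7 kpc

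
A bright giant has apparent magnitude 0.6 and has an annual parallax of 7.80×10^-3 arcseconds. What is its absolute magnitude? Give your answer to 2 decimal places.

M ≈ -4.94

d = 1/p = 1/7.80×10^-3″ = 128.2 pc
5 log₁₀(d/10 pc) = 5 log₁₀(128.2) − 5 = 5.540
M = m − 5 log₁₀(d/10) = 0.6 − 5.540 = -4.940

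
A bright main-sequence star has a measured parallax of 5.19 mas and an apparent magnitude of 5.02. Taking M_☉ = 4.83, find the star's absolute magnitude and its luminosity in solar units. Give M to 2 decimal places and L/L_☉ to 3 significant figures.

M ≈ -1.40; L/L_☉ ≈ 312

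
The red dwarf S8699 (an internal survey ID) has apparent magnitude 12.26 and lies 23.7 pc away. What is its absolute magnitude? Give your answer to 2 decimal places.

5 log₁₀(d/10 pc) = 5 log₁₀(23.70) − 5 = 1.874
M = m − 5 log₁₀(d/10) = 12.26 − 1.874 = 10.386

M ≈ 10.39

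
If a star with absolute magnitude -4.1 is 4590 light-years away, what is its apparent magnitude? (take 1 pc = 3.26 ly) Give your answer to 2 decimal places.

m ≈ 6.64

d = 4590 ly / 3.26 = 1408 pc
m = M + 5 log₁₀ d − 5 = -4.1 + 5·3.1486 − 5 = 6.643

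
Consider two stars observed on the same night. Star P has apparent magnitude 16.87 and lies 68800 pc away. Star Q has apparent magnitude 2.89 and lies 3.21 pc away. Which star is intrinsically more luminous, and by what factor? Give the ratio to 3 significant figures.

Star P is more luminous, by a factor of 1180.

Star P: M = m − 5 log₁₀ d + 5 = 16.87 − 5·4.8376 + 5 = -2.318
Star Q: M = m − 5 log₁₀ d + 5 = 2.89 − 5·0.5065 + 5 = 5.357
ΔM = M_P − M_Q = -2.318 − (5.357) = -7.675; smaller M is more luminous → Star P.
L ratio = 10^(0.4 |ΔM|) = 10^3.070 = 1175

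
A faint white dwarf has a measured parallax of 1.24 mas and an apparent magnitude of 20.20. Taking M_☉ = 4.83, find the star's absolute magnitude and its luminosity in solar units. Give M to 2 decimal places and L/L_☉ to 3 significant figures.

d = 1/p = 1000/1.24 mas = 806.5 pc
M = m − 5 log₁₀ d + 5 = 20.20 − 5·2.9066 + 5 = 10.667
M − M_☉ = 10.667 − 4.83 = 5.837
L/L_☉ = 10^(−0.4 × 5.837) = 4.625×10^-3

M ≈ 10.67; L/L_☉ ≈ 4.63×10^-3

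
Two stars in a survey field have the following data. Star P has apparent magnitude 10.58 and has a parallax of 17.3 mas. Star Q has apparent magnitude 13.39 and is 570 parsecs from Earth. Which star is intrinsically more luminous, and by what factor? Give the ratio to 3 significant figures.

Star Q is more luminous, by a factor of 7.31.

Star P: p = 17.3 mas = 0.0173″ → d = 1/p = 57.80 pc
Star P: M = m − 5 log₁₀ d + 5 = 10.58 − 5·1.7620 + 5 = 6.770
Star Q: M = m − 5 log₁₀ d + 5 = 13.39 − 5·2.7559 + 5 = 4.611
ΔM = M_P − M_Q = 6.770 − (4.611) = 2.160; smaller M is more luminous → Star Q.
L ratio = 10^(0.4 |ΔM|) = 10^0.864 = 7.309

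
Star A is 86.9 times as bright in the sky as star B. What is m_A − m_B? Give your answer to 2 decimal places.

Pogson: Δm = −2.5 log₁₀(ratio) = −2.5 log₁₀(86.9) = −2.5 × 1.9390 = -4.848
Star A is brighter, so it has the smaller magnitude: the difference is negative.

m_A − m_B ≈ -4.85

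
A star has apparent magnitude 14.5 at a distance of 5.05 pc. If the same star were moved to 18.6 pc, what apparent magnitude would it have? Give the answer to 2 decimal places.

m ≈ 17.33

Flux ∝ 1/d², so Δm = 5 log₁₀(d₂/d₁) = 5 log₁₀(18.6/5.05) = 2.831
m₂ = m₁ + Δm = 14.5 + (2.831) = 17.331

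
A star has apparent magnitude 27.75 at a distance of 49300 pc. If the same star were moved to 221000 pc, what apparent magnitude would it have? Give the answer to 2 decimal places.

m ≈ 31.01

Flux ∝ 1/d², so Δm = 5 log₁₀(d₂/d₁) = 5 log₁₀(221000/49300) = 3.258
m₂ = m₁ + Δm = 27.75 + (3.258) = 31.008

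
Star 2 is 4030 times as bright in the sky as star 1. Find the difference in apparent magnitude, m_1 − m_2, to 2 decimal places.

Pogson: Δm = −2.5 log₁₀(ratio) = −2.5 log₁₀(4030) = −2.5 × 3.6053 = -9.013
Star 2 is brighter so has the smaller magnitude: m_1 − m_2 is positive.

m_1 − m_2 ≈ 9.01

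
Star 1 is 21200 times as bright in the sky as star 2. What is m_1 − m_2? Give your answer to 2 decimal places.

Pogson: Δm = −2.5 log₁₀(ratio) = −2.5 log₁₀(21200) = −2.5 × 4.3263 = -10.816
Star 1 is brighter, so it has the smaller magnitude: the difference is negative.

m_1 − m_2 ≈ -10.82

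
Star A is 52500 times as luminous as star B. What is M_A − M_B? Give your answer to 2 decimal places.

M_A − M_B ≈ -11.80

Pogson: ΔM = −2.5 log₁₀(ratio) = −2.5 log₁₀(52500) = −2.5 × 4.7202 = -11.800
Star A is brighter, so it has the smaller magnitude: the difference is negative.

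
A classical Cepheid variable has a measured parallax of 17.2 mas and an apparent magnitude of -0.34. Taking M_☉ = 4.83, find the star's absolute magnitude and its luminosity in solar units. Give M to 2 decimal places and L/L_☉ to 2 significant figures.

d = 1/p = 1000/17.2 mas = 58.14 pc
M = m − 5 log₁₀ d + 5 = -0.34 − 5·1.7645 + 5 = -4.162
M − M_☉ = -4.162 − 4.83 = -8.992
L/L_☉ = 10^(−0.4 × -8.992) = 3953

M ≈ -4.16; L/L_☉ ≈ 4000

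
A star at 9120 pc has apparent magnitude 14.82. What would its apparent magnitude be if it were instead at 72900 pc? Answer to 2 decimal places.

m ≈ 19.33

Flux ∝ 1/d², so Δm = 5 log₁₀(d₂/d₁) = 5 log₁₀(72900/9120) = 4.514
m₂ = m₁ + Δm = 14.82 + (4.514) = 19.334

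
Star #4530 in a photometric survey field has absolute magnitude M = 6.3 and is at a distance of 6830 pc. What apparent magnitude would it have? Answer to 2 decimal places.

m ≈ 20.47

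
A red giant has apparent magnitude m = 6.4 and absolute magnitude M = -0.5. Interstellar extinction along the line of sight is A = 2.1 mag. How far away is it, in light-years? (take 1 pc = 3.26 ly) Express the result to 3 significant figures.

d ≈ 297 ly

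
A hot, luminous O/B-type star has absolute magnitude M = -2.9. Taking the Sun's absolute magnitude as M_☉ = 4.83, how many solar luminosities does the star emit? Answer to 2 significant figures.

L/L_☉ ≈ 1200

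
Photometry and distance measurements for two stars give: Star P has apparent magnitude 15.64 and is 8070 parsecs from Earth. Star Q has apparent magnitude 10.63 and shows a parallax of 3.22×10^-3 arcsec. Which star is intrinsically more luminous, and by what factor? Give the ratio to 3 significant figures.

Star P: M = m − 5 log₁₀ d + 5 = 15.64 − 5·3.9069 + 5 = 1.106
Star Q: d = 1/p = 1/3.22×10^-3″ = 310.6 pc
Star Q: M = m − 5 log₁₀ d + 5 = 10.63 − 5·2.4921 + 5 = 3.169
ΔM = M_P − M_Q = 1.106 − (3.169) = -2.064; smaller M is more luminous → Star P.
L ratio = 10^(0.4 |ΔM|) = 10^0.825 = 6.691

Star P is more luminous, by a factor of 6.69.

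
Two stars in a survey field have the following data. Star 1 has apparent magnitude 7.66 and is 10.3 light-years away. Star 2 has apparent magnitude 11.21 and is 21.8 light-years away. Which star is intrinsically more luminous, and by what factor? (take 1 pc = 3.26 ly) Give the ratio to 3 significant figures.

Star 1 is more luminous, by a factor of 5.87.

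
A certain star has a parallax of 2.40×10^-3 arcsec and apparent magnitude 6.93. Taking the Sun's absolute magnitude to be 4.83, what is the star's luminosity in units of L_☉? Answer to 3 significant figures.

L/L_☉ ≈ 251

d = 1/p = 1/2.40×10^-3″ = 416.7 pc
M = m − 5 log₁₀ d + 5 = 6.93 − 5·2.6198 + 5 = -1.169
M − M_☉ = -1.169 − 4.83 = -5.999
L/L_☉ = 10^(−0.4 × -5.999) = 250.9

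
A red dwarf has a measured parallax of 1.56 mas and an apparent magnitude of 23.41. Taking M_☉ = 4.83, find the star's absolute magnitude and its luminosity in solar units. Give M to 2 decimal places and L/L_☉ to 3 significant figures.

M ≈ 14.38; L/L_☉ ≈ 1.52×10^-4

d = 1/p = 1000/1.56 mas = 641.0 pc
M = m − 5 log₁₀ d + 5 = 23.41 − 5·2.8069 + 5 = 14.376
M − M_☉ = 14.376 − 4.83 = 9.546
L/L_☉ = 10^(−0.4 × 9.546) = 1.520×10^-4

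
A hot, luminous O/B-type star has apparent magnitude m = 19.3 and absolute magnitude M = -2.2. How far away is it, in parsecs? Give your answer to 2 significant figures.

μ = m − M = 21.500
m − M = 5 log₁₀ d − 5
log₁₀ d = (m − M)/5 + 1 = 5.3000
d = 10^5.3000 = 199500 pc

d ≈ 200000 pc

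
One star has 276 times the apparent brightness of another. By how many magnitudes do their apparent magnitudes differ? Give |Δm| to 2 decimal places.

|Δm| ≈ 6.10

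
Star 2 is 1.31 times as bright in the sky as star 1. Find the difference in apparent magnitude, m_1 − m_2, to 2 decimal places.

Pogson: Δm = −2.5 log₁₀(ratio) = −2.5 log₁₀(1.31) = −2.5 × 0.1173 = -0.293
Star 2 is brighter so has the smaller magnitude: m_1 − m_2 is positive.

m_1 − m_2 ≈ 0.29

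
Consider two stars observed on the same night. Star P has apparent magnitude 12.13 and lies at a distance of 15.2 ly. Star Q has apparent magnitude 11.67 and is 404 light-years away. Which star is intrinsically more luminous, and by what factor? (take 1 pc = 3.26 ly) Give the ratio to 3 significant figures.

Star P: d = 15.2 ly / 3.26 = 4.663 pc
Star P: M = m − 5 log₁₀ d + 5 = 12.13 − 5·0.6686 + 5 = 13.787
Star Q: d = 404 ly / 3.26 = 123.9 pc
Star Q: M = m − 5 log₁₀ d + 5 = 11.67 − 5·2.0932 + 5 = 6.204
ΔM = M_P − M_Q = 13.787 − (6.204) = 7.583; smaller M is more luminous → Star Q.
L ratio = 10^(0.4 |ΔM|) = 10^3.033 = 1079

Star Q is more luminous, by a factor of 1080.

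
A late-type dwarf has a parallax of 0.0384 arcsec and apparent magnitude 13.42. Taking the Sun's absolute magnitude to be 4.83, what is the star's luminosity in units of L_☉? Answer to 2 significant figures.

L/L_☉ ≈ 2.5×10^-3

d = 1/p = 1/0.0384″ = 26.04 pc
M = m − 5 log₁₀ d + 5 = 13.42 − 5·1.4157 + 5 = 11.342
M − M_☉ = 11.342 − 4.83 = 6.512
L/L_☉ = 10^(−0.4 × 6.512) = 2.485×10^-3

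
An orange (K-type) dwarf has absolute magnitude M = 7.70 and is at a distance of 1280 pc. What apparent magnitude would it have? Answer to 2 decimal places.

m ≈ 18.24

m = M + 5 log₁₀ d − 5 = 7.70 + 5·3.1072 − 5 = 18.236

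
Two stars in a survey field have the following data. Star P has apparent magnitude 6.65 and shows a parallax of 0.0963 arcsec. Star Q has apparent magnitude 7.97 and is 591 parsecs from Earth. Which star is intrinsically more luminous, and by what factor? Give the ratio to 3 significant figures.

Star Q is more luminous, by a factor of 960.

Star P: d = 1/p = 1/0.0963″ = 10.38 pc
Star P: M = m − 5 log₁₀ d + 5 = 6.65 − 5·1.0164 + 5 = 6.568
Star Q: M = m − 5 log₁₀ d + 5 = 7.97 − 5·2.7716 + 5 = -0.888
ΔM = M_P − M_Q = 6.568 − (-0.888) = 7.456; smaller M is more luminous → Star Q.
L ratio = 10^(0.4 |ΔM|) = 10^2.982 = 960.3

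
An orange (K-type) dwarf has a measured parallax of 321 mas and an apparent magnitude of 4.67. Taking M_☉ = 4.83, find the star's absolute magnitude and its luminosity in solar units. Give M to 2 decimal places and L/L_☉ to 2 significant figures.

M ≈ 7.20; L/L_☉ ≈ 0.11

d = 1/p = 1000/321 mas = 3.115 pc
M = m − 5 log₁₀ d + 5 = 4.67 − 5·0.4935 + 5 = 7.203
M − M_☉ = 7.203 − 4.83 = 2.373
L/L_☉ = 10^(−0.4 × 2.373) = 0.1125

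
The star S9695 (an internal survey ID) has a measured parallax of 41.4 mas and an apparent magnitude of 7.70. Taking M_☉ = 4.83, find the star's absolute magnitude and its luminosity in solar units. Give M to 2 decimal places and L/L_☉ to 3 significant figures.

M ≈ 5.79; L/L_☉ ≈ 0.415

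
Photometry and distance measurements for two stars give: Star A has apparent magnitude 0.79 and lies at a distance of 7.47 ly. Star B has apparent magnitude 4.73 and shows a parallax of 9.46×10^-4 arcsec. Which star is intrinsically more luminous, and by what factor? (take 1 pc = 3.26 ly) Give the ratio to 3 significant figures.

Star A: d = 7.47 ly / 3.26 = 2.291 pc
Star A: M = m − 5 log₁₀ d + 5 = 0.79 − 5·0.3601 + 5 = 3.989
Star B: d = 1/p = 1/9.46×10^-4″ = 1057 pc
Star B: M = m − 5 log₁₀ d + 5 = 4.73 − 5·3.0241 + 5 = -5.391
ΔM = M_A − M_B = 3.989 − (-5.391) = 9.380; smaller M is more luminous → Star B.
L ratio = 10^(0.4 |ΔM|) = 10^3.752 = 5650

Star B is more luminous, by a factor of 5650.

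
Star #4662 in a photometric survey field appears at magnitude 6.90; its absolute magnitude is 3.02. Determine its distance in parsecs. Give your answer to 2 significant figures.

Distance modulus: m − M = 6.90 − (3.02) = 3.880
m − M = 5 log₁₀ d − 5
log₁₀ d = (m − M)/5 + 1 = 1.7760
d = 10^1.7760 = 59.70 pc

d ≈ 60 pc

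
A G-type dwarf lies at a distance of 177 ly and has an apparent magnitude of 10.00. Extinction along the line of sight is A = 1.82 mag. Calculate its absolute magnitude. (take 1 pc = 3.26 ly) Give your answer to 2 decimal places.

M ≈ 4.51

d = 177 ly / 3.26 = 54.29 pc
5 log₁₀(d/10 pc) = 5 log₁₀(54.29) − 5 = 3.674
M = m − 5 log₁₀(d/10) − A = 10.00 − 3.674 − 1.82 = 4.506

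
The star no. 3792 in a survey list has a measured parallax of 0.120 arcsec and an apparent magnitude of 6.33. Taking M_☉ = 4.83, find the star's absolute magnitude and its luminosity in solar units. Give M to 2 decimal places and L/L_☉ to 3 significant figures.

d = 1/p = 1/0.120″ = 8.333 pc
M = m − 5 log₁₀ d + 5 = 6.33 − 5·0.9208 + 5 = 6.726
M − M_☉ = 6.726 − 4.83 = 1.896
L/L_☉ = 10^(−0.4 × 1.896) = 0.1744

M ≈ 6.73; L/L_☉ ≈ 0.174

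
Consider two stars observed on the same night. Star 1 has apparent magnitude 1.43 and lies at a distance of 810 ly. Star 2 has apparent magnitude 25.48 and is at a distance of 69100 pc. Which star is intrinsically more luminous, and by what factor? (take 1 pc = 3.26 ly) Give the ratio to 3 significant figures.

Star 1: d = 810 ly / 3.26 = 248.5 pc
Star 1: M = m − 5 log₁₀ d + 5 = 1.43 − 5·2.3953 + 5 = -5.546
Star 2: M = m − 5 log₁₀ d + 5 = 25.48 − 5·4.8395 + 5 = 6.283
ΔM = M_1 − M_2 = -5.546 − (6.283) = -11.829; smaller M is more luminous → Star 1.
L ratio = 10^(0.4 |ΔM|) = 10^4.732 = 53900

Star 1 is more luminous, by a factor of 53900.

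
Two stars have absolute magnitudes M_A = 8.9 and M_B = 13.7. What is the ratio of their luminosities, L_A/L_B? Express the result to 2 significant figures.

ΔM = M_A − M_B = -4.8
L_A/L_B = 10^(−0.4 ΔM) = 10^1.920 = 83.18

L_A/L_B ≈ 83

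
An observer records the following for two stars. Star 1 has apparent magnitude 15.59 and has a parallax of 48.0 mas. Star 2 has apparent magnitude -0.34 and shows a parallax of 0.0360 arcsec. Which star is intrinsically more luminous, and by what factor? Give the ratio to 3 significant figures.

Star 2 is more luminous, by a factor of 4.19×10^6.

Star 1: p = 48.0 mas = 0.0480″ → d = 1/p = 20.83 pc
Star 1: M = m − 5 log₁₀ d + 5 = 15.59 − 5·1.3188 + 5 = 13.996
Star 2: d = 1/p = 1/0.0360″ = 27.78 pc
Star 2: M = m − 5 log₁₀ d + 5 = -0.34 − 5·1.4437 + 5 = -2.558
ΔM = M_1 − M_2 = 13.996 − (-2.558) = 16.555; smaller M is more luminous → Star 2.
L ratio = 10^(0.4 |ΔM|) = 10^6.622 = 4.187×10^6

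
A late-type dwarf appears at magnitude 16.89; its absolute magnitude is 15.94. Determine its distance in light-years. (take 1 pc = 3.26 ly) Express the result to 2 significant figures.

μ = m − M = 0.950
m − M = 5 log₁₀ d − 5
log₁₀ d = (m − M)/5 + 1 = 1.1900
d = 10^1.1900 = 15.49 pc
= 50.49 ly

d ≈ 50 ly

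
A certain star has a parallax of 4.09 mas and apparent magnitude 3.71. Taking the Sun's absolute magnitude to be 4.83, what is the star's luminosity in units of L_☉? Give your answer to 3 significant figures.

d = 1/p = 1000/4.09 mas = 244.5 pc
M = m − 5 log₁₀ d + 5 = 3.71 − 5·2.3883 + 5 = -3.231
M − M_☉ = -3.231 − 4.83 = -8.061
L/L_☉ = 10^(−0.4 × -8.061) = 1677

L/L_☉ ≈ 1680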